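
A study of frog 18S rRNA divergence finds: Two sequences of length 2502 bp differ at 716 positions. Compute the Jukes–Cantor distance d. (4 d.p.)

p = 716/2502 ≈ 0.286171.
d = −(3/4) ln(1 − 4p/3) = −0.75 ln(1 − 0.381561) = −0.75 ln(0.618439)
  = −0.75 × (-0.480557) = 0.360418 substitutions/site.

0.3604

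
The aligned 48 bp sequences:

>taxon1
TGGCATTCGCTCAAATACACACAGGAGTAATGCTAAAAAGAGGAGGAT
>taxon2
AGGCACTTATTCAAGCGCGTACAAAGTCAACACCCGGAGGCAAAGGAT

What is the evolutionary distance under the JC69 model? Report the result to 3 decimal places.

The sequences differ at 25 of 48 sites, so p = 25/48 ≈ 0.520833.
d = −(3/4) ln(1 − 4p/3) = −0.75 ln(1 − 0.694444) = −0.75 ln(0.305556)
  = −0.75 × (-1.185622) = 0.889217 substitutions/site.

0.889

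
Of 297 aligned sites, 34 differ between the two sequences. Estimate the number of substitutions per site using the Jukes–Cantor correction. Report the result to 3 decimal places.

p = 34/297 ≈ 0.114478.
d = −(3/4) ln(1 − 4p/3) = −0.75 ln(1 − 0.152637) = −0.75 ln(0.847363)
  = −0.75 × (-0.165626) = 0.124220 substitutions/site.

0.124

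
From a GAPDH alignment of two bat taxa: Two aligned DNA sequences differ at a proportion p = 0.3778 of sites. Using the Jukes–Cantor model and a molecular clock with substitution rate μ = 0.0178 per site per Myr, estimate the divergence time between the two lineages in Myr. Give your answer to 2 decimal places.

d = −(3/4) ln(1 − 4p/3) = −0.75 ln(1 − 0.503733) = −0.75 ln(0.496267)
  = −0.75 × (-0.700641) = 0.525481 substitutions/site.
Under a molecular clock d = 2μt, so t = d/(2μ) = 0.525481 / (2 × 0.0178) = 14.76 Myr.

14.76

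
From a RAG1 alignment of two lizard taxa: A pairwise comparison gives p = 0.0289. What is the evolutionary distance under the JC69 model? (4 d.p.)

0.0295

d = −(3/4) ln(1 − 4p/3) = −0.75 ln(1 − 0.038533) = −0.75 ln(0.961467)
  = −0.75 × (-0.039295) = 0.029471 substitutions/site.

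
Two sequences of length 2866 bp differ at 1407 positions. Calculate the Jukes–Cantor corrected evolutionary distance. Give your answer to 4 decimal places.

p = 1407/2866 ≈ 0.490928.
d = −(3/4) ln(1 − 4p/3) = −0.75 ln(1 − 0.654571) = −0.75 ln(0.345429)
  = −0.75 × (-1.062968) = 0.797226 substitutions/site.

0.7972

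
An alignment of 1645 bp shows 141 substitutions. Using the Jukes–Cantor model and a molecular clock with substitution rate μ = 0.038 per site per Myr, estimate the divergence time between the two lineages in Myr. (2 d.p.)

p = 141/1645 ≈ 0.085714.
d = −(3/4) ln(1 − 4p/3) = −0.75 ln(1 − 0.114285) = −0.75 ln(0.885715)
  = −0.75 × (-0.121360) = 0.091020 substitutions/site.
Under a molecular clock d = 2μt, so t = d/(2μ) = 0.091020 / (2 × 0.038) = 1.20 Myr.

1.20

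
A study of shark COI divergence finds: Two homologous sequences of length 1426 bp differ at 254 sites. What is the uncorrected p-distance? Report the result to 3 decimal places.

0.178

p = 254/1426 = 0.178120… ≈ 0.178 (to 3 d.p.).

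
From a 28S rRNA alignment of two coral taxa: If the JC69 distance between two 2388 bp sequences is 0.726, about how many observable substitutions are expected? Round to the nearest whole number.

1111

Invert JC69: p = (3/4)(1 − e^(−4d/3)) = 0.75 × (1 − e^(-0.968)) = 0.75 × (1 − 0.379842) = 0.465119.
Expected differing sites = pL ≈ 0.465119 × 2388 = 1110.704172 ≈ 1111.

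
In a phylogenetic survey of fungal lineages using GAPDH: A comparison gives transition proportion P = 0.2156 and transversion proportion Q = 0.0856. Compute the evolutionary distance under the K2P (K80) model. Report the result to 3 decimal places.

0.411

Under the Kimura two-parameter model, d = −½ ln(1 − 2P − Q) − ¼ ln(1 − 2Q).
1 − 2P − Q = 0.4832, giving −½ ln(0.4832) = 0.363662.
1 − 2Q = 0.8288, giving −¼ ln(0.8288) = 0.046944.
d = 0.363662 + 0.046944 = 0.410606.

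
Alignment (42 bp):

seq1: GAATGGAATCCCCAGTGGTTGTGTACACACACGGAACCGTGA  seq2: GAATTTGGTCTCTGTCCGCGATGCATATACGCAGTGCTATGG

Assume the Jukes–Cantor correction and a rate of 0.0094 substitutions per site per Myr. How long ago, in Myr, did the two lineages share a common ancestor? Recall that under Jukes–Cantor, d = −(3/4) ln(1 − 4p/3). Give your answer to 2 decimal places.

52.26

The sequences differ at 23 of 42 sites, so p = 23/42 ≈ 0.547619.
d = −(3/4) ln(1 − 4p/3) = −0.75 ln(1 − 0.730159) = −0.75 ln(0.269841)
  = −0.75 × (-1.309922) = 0.982442 substitutions/site.
Under a molecular clock d = 2μt, so t = d/(2μ) = 0.982442 / (2 × 0.0094) = 52.26 Myr.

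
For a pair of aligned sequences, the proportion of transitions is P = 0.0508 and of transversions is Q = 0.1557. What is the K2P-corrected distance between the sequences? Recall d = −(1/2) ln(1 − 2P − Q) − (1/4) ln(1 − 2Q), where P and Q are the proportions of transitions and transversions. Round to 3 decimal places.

0.242

Under the Kimura two-parameter model, d = −½ ln(1 − 2P − Q) − ¼ ln(1 − 2Q).
1 − 2P − Q = 0.7427, giving −½ ln(0.7427) = 0.148732.
1 − 2Q = 0.6886, giving −¼ ln(0.6886) = 0.093274.
d = 0.148732 + 0.093274 = 0.242006.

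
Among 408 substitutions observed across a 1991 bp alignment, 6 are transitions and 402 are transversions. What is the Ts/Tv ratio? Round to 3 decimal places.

0.015

R = 6/402 = 0.014925… ≈ 0.015 (to 3 d.p.).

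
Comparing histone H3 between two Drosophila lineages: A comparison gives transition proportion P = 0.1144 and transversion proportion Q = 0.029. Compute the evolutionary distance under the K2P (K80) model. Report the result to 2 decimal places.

0.16

Under the Kimura two-parameter model, d = −½ ln(1 − 2P − Q) − ¼ ln(1 − 2Q).
1 − 2P − Q = 0.7422, giving −½ ln(0.7422) = 0.149068.
1 − 2Q = 0.942, giving −¼ ln(0.942) = 0.014938.
d = 0.149068 + 0.014938 = 0.164006.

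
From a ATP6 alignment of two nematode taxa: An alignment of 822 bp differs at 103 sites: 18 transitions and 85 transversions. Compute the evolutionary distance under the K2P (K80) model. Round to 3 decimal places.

P = 18/822 ≈ 0.021898 and Q = 85/822 ≈ 0.103406.
Under the Kimura two-parameter model, d = −½ ln(1 − 2P − Q) − ¼ ln(1 − 2Q).
1 − 2P − Q = 0.852798, giving −½ ln(0.852798) = 0.079616.
1 − 2Q = 0.793188, giving −¼ ln(0.793188) = 0.057924.
d = 0.079616 + 0.057924 = 0.137540.

0.138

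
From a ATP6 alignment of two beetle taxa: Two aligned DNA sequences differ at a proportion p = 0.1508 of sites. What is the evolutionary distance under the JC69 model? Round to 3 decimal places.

d = −(3/4) ln(1 − 4p/3) = −0.75 ln(1 − 0.201067) = −0.75 ln(0.798933)
  = −0.75 × (-0.224478) = 0.168359 substitutions/site.

0.168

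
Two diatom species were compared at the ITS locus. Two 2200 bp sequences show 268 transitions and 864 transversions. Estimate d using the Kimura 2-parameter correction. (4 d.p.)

0.8906

P = 268/2200 ≈ 0.121818 and Q = 864/2200 ≈ 0.392727.
Under the Kimura two-parameter model, d = −½ ln(1 − 2P − Q) − ¼ ln(1 − 2Q).
1 − 2P − Q = 0.363637, giving −½ ln(0.363637) = 0.505800.
1 − 2Q = 0.214546, giving −¼ ln(0.214546) = 0.384808.
d = 0.505800 + 0.384808 = 0.890608.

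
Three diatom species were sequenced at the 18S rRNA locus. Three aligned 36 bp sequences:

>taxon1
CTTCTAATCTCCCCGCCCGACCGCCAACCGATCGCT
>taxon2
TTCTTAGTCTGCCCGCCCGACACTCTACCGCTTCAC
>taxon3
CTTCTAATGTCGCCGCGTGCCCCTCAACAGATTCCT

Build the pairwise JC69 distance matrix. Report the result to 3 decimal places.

taxon1–taxon2: 14/36 sites differ → p ≈ 0.388889, d = −0.75 ln(1 − 0.518519) = 0.548166 ≈ 0.548.
taxon1–taxon3: 10/36 sites differ → p ≈ 0.277778, d = −0.75 ln(1 − 0.370371) = 0.346968 ≈ 0.347.
taxon2–taxon3: 16/36 sites differ → p ≈ 0.444444, d = −0.75 ln(1 − 0.592592) = 0.673455 ≈ 0.673.

d(taxon1,taxon2) = 0.548, d(taxon1,taxon3) = 0.347, d(taxon2,taxon3) = 0.673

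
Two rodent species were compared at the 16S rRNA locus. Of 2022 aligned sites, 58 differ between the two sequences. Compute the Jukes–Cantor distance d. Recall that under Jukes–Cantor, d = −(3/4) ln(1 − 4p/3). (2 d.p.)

p = 58/2022 ≈ 0.028684.
d = −(3/4) ln(1 − 4p/3) = −0.75 ln(1 − 0.038245) = −0.75 ln(0.961755)
  = −0.75 × (-0.038996) = 0.029247 substitutions/site.

0.03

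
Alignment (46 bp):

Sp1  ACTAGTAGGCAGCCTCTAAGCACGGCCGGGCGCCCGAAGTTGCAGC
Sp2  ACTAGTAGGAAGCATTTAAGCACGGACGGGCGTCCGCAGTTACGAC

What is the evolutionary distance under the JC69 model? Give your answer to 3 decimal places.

The sequences differ at 9 of 46 sites (10, 14, 16, 26, 33, 37, 42, 44, 45), so p = 9/46 ≈ 0.195652.
d = −(3/4) ln(1 − 4p/3) = −0.75 ln(1 − 0.260869) = −0.75 ln(0.739131)
  = −0.75 × (-0.302280) = 0.226710 substitutions/site.

0.227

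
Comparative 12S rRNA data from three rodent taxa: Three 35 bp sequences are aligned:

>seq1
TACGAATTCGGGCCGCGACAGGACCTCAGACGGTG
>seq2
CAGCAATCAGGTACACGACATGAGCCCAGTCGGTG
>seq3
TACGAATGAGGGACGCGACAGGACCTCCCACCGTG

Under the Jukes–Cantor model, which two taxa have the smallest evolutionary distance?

seq1–seq2: 12/35 differ, p = 0.343, d = 0.458.
seq1–seq3: 6/35 differ, p = 0.171, d = 0.195.
seq2–seq3: 13/35 differ, p = 0.371, d = 0.513.
The smallest distance is between seq1 and seq3.

seq1 and seq3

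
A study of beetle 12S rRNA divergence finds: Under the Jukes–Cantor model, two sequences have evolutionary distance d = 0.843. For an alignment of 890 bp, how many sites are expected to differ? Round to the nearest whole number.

Invert JC69: p = (3/4)(1 − e^(−4d/3)) = 0.75 × (1 − e^(-1.124)) = 0.75 × (1 − 0.324977) = 0.506267.
Expected differing sites = pL ≈ 0.506267 × 890 = 450.57763 ≈ 451.

451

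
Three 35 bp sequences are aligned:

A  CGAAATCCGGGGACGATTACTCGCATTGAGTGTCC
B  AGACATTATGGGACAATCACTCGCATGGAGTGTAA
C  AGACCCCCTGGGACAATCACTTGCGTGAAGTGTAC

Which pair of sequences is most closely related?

A–B: 10/35 differ, p = 0.286, d = 0.360.
A–C: 12/35 differ, p = 0.343, d = 0.458.
B–C: 8/35 differ, p = 0.229, d = 0.273.
The smallest distance is between B and C.

B and C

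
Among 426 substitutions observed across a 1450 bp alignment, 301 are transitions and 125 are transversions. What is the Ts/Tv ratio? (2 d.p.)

2.41

R = 301/125 = 2.408 ≈ 2.41 (to 2 d.p.).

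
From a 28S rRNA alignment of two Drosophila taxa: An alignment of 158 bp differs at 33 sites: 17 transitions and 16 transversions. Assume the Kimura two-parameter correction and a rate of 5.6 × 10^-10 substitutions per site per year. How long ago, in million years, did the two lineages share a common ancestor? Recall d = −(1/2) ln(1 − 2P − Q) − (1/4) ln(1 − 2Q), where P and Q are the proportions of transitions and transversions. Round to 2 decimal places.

P = 17/158 ≈ 0.107595 and Q = 16/158 ≈ 0.101266.
Under the Kimura two-parameter model, d = −½ ln(1 − 2P − Q) − ¼ ln(1 − 2Q).
1 − 2P − Q = 0.683544, giving −½ ln(0.683544) = 0.190232.
1 − 2Q = 0.797468, giving −¼ ln(0.797468) = 0.056578.
d = 0.190232 + 0.056578 = 0.246810.
Under a molecular clock d = 2μt, so t = d/(2μ) = 0.246810 / (2 × 5.6 × 10^-10) = 220.37 million years.

220.37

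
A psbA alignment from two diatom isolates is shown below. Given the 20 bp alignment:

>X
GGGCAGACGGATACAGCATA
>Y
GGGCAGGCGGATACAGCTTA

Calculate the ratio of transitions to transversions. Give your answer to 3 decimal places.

Transitions are A↔G and C↔T; transversions are all other mismatches.
Transitions: 1. Transversions: 1.
R = 1/1 = 1.000.

1.000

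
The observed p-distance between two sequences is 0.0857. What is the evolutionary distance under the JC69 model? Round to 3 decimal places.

0.091

d = −(3/4) ln(1 − 4p/3) = −0.75 ln(1 − 0.114267) = −0.75 ln(0.885733)
  = −0.75 × (-0.121340) = 0.091005 substitutions/site.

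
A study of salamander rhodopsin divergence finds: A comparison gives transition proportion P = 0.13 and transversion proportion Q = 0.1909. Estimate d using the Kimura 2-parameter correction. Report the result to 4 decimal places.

0.4200

Under the Kimura two-parameter model, d = −½ ln(1 − 2P − Q) − ¼ ln(1 − 2Q).
1 − 2P − Q = 0.5491, giving −½ ln(0.5491) = 0.299737.
1 − 2Q = 0.6182, giving −¼ ln(0.6182) = 0.120236.
d = 0.299737 + 0.120236 = 0.419973.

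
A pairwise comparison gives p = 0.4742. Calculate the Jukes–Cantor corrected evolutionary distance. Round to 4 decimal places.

0.7503

d = −(3/4) ln(1 − 4p/3) = −0.75 ln(1 − 0.632267) = −0.75 ln(0.367733)
  = −0.75 × (-1.000398) = 0.750299 substitutions/site.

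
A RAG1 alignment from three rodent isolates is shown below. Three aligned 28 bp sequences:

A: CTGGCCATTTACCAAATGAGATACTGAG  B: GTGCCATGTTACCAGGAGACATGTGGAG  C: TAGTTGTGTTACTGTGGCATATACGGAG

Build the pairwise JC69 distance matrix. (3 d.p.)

A–B: 12/28 sites differ → p ≈ 0.428571, d = −0.75 ln(1 − 0.571428) = 0.635472 ≈ 0.635.
A–C: 15/28 sites differ → p ≈ 0.535714, d = −0.75 ln(1 − 0.714285) = 0.939570 ≈ 0.940.
B–C: 13/28 sites differ → p ≈ 0.464286, d = −0.75 ln(1 − 0.619048) = 0.723811 ≈ 0.724.

d(A,B) = 0.635, d(A,C) = 0.940, d(B,C) = 0.724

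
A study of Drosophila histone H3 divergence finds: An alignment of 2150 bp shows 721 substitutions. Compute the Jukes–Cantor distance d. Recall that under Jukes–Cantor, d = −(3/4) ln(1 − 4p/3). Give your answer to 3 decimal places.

p = 721/2150 ≈ 0.335349.
d = −(3/4) ln(1 − 4p/3) = −0.75 ln(1 − 0.447132) = −0.75 ln(0.552868)
  = −0.75 × (-0.592636) = 0.444477 substitutions/site.

0.444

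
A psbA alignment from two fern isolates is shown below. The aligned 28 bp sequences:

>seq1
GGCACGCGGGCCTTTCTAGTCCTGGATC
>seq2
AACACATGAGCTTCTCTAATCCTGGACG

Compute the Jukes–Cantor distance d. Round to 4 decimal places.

The sequences differ at 10 of 28 sites (1, 2, 6, 7, 9, 12, 14, 19, 27, 28), so p = 10/28 ≈ 0.357143.
d = −(3/4) ln(1 − 4p/3) = −0.75 ln(1 − 0.476191) = −0.75 ln(0.523809)
  = −0.75 × (-0.646628) = 0.484971 substitutions/site.

0.4850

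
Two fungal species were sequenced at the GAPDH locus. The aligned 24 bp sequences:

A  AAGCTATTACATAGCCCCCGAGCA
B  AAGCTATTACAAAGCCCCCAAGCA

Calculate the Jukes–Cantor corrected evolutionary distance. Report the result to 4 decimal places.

The sequences differ at 2 of 24 sites (12, 20), so p = 2/24 ≈ 0.083333.
d = −(3/4) ln(1 − 4p/3) = −0.75 ln(1 − 0.111111) = −0.75 ln(0.888889)
  = −0.75 × (-0.117783) = 0.088337 substitutions/site.

0.0883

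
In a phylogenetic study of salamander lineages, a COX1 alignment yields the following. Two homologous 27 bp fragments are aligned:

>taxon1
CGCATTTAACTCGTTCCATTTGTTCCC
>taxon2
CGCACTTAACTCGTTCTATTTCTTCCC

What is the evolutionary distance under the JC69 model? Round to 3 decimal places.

0.120

The sequences differ at 3 of 27 sites (5, 17, 22), so p = 3/27 ≈ 0.111111.
d = −(3/4) ln(1 − 4p/3) = −0.75 ln(1 − 0.148148) = −0.75 ln(0.851852)
  = −0.75 × (-0.160342) = 0.120257 substitutions/site.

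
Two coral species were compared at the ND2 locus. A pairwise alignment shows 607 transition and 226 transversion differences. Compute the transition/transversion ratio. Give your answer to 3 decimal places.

2.686

R = 607/226 = 2.685840… ≈ 2.686 (to 3 d.p.).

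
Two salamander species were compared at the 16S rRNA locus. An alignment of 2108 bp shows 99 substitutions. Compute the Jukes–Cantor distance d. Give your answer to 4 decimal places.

0.0485

p = 99/2108 ≈ 0.046964.
d = −(3/4) ln(1 − 4p/3) = −0.75 ln(1 − 0.062619) = −0.75 ln(0.937381)
  = −0.75 × (-0.064665) = 0.048499 substitutions/site.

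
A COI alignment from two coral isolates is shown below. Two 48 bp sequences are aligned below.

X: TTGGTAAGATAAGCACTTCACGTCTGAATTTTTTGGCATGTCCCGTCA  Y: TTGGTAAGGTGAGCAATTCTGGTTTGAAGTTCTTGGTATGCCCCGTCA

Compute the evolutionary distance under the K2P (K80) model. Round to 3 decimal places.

0.248

Of 48 sites, 6 differences are transitions and 4 are transversions, so P = 6/48 = 0.125 and Q = 4/48 ≈ 0.083333.
Under the Kimura two-parameter model, d = −½ ln(1 − 2P − Q) − ¼ ln(1 − 2Q).
1 − 2P − Q = 0.666667, giving −½ ln(0.666667) = 0.202732.
1 − 2Q = 0.833334, giving −¼ ln(0.833334) = 0.045580.
d = 0.202732 + 0.045580 = 0.248312.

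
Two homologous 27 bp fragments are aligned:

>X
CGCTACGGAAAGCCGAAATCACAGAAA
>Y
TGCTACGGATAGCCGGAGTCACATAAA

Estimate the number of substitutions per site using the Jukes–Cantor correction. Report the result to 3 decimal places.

0.213

The sequences differ at 5 of 27 sites (1, 10, 16, 18, 24), so p = 5/27 ≈ 0.185185.
d = −(3/4) ln(1 − 4p/3) = −0.75 ln(1 − 0.246913) = −0.75 ln(0.753087)
  = −0.75 × (-0.283575) = 0.212681 substitutions/site.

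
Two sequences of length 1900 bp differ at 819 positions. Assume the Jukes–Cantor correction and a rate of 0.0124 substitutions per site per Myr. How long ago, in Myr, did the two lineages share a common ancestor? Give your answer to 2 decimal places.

25.86

p = 819/1900 ≈ 0.431053.
d = −(3/4) ln(1 − 4p/3) = −0.75 ln(1 − 0.574737) = −0.75 ln(0.425263)
  = −0.75 × (-0.855047) = 0.641285 substitutions/site.
Under a molecular clock d = 2μt, so t = d/(2μ) = 0.641285 / (2 × 0.0124) = 25.86 Myr.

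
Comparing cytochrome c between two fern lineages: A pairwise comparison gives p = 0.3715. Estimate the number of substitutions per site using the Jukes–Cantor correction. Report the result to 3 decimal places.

d = −(3/4) ln(1 − 4p/3) = −0.75 ln(1 − 0.495333) = −0.75 ln(0.504667)
  = −0.75 × (-0.683856) = 0.512892 substitutions/site.

0.513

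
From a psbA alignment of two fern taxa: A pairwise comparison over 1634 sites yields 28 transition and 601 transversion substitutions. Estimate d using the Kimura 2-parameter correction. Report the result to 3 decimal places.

P = 28/1634 ≈ 0.017136 and Q = 601/1634 ≈ 0.367809.
Under the Kimura two-parameter model, d = −½ ln(1 − 2P − Q) − ¼ ln(1 − 2Q).
1 − 2P − Q = 0.597919, giving −½ ln(0.597919) = 0.257150.
1 − 2Q = 0.264382, giving −¼ ln(0.264382) = 0.332590.
d = 0.257150 + 0.332590 = 0.589740.

0.590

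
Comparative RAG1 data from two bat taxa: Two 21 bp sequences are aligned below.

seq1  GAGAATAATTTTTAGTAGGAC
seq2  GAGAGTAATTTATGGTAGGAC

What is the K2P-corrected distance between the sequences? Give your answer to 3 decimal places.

Of 21 sites, 2 differences are transitions and 1 are transversions, so P = 2/21 ≈ 0.095238 and Q = 1/21 ≈ 0.047619.
Under the Kimura two-parameter model, d = −½ ln(1 − 2P − Q) − ¼ ln(1 − 2Q).
1 − 2P − Q = 0.761905, giving −½ ln(0.761905) = 0.135967.
1 − 2Q = 0.904762, giving −¼ ln(0.904762) = 0.025021.
d = 0.135967 + 0.025021 = 0.160988.

0.161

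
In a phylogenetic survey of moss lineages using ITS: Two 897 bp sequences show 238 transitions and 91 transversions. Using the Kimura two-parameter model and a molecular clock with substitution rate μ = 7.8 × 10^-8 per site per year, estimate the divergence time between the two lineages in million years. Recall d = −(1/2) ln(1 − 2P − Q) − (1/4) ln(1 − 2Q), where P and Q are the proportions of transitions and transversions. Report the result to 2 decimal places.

P = 238/897 ≈ 0.265329 and Q = 91/897 ≈ 0.101449.
Under the Kimura two-parameter model, d = −½ ln(1 − 2P − Q) − ¼ ln(1 − 2Q).
1 − 2P − Q = 0.367893, giving −½ ln(0.367893) = 0.499982.
1 − 2Q = 0.797102, giving −¼ ln(0.797102) = 0.056693.
d = 0.499982 + 0.056693 = 0.556675.
Under a molecular clock d = 2μt, so t = d/(2μ) = 0.556675 / (2 × 7.8 × 10^-8) = 3.57 million years.

3.57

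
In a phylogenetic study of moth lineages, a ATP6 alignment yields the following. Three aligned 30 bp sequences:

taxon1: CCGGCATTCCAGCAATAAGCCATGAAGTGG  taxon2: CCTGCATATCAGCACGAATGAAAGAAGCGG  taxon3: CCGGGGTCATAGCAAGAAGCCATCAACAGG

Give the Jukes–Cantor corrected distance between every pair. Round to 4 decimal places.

taxon1–taxon2: 10/30 sites differ → p ≈ 0.333333, d = −0.75 ln(1 − 0.444444) = 0.440839 ≈ 0.4408.
taxon1–taxon3: 9/30 sites differ → p = 0.3, d = −0.75 ln(1 − 0.4) = 0.383119 ≈ 0.3831.
taxon2–taxon3: 14/30 sites differ → p ≈ 0.466667, d = −0.75 ln(1 − 0.622223) = 0.730088 ≈ 0.7301.

d(taxon1,taxon2) = 0.4408, d(taxon1,taxon3) = 0.3831, d(taxon2,taxon3) = 0.7301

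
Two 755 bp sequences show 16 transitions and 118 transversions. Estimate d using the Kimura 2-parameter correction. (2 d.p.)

P = 16/755 ≈ 0.021192 and Q = 118/755 ≈ 0.156291.
Under the Kimura two-parameter model, d = −½ ln(1 − 2P − Q) − ¼ ln(1 − 2Q).
1 − 2P − Q = 0.801325, giving −½ ln(0.801325) = 0.110744.
1 − 2Q = 0.687418, giving −¼ ln(0.687418) = 0.093703.
d = 0.110744 + 0.093703 = 0.204447.

0.20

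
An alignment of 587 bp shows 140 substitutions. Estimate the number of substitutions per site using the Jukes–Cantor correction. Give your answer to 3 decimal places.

0.287

p = 140/587 ≈ 0.238501.
d = −(3/4) ln(1 − 4p/3) = −0.75 ln(1 − 0.318001) = −0.75 ln(0.681999)
  = −0.75 × (-0.382727) = 0.287045 substitutions/site.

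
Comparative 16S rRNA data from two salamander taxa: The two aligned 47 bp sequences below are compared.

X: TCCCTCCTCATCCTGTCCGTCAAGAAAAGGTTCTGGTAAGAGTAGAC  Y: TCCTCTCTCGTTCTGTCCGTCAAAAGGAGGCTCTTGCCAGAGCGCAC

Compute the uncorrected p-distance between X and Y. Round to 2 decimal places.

The sequences differ at 15 of 47 positions.
p = 15/47 = 0.319148… ≈ 0.32 (to 2 d.p.).

0.32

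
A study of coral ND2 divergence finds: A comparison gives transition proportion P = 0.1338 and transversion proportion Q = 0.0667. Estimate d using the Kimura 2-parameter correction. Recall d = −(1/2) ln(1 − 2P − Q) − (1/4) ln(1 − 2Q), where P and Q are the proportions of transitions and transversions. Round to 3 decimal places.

Under the Kimura two-parameter model, d = −½ ln(1 − 2P − Q) − ¼ ln(1 − 2Q).
1 − 2P − Q = 0.6657, giving −½ ln(0.6657) = 0.203458.
1 − 2Q = 0.8666, giving −¼ ln(0.8666) = 0.035794.
d = 0.203458 + 0.035794 = 0.239252.

0.239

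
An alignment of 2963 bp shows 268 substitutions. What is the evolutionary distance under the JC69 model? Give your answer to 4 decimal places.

0.0964

p = 268/2963 ≈ 0.090449.
d = −(3/4) ln(1 − 4p/3) = −0.75 ln(1 − 0.120599) = −0.75 ln(0.879401)
  = −0.75 × (-0.128514) = 0.096386 substitutions/site.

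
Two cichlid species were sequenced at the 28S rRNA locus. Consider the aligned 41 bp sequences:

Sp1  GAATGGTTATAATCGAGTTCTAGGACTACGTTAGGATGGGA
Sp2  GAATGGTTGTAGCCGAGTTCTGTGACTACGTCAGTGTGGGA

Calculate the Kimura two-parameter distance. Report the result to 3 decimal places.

Of 41 sites, 6 differences are transitions and 2 are transversions, so P = 6/41 ≈ 0.146341 and Q = 2/41 ≈ 0.04878.
Under the Kimura two-parameter model, d = −½ ln(1 − 2P − Q) − ¼ ln(1 − 2Q).
1 − 2P − Q = 0.658538, giving −½ ln(0.658538) = 0.208867.
1 − 2Q = 0.90244, giving −¼ ln(0.90244) = 0.025663.
d = 0.208867 + 0.025663 = 0.234530.

0.235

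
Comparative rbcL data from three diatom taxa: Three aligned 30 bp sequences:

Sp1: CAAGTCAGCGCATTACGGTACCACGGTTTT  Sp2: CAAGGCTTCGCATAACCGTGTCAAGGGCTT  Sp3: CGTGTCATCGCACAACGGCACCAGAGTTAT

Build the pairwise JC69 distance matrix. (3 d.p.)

d(Sp1,Sp2) = 0.441, d(Sp1,Sp3) = 0.383, d(Sp2,Sp3) = 0.730

Sp1–Sp2: 10/30 sites differ → p ≈ 0.333333, d = −0.75 ln(1 − 0.444444) = 0.440839 ≈ 0.441.
Sp1–Sp3: 9/30 sites differ → p = 0.3, d = −0.75 ln(1 − 0.4) = 0.383119 ≈ 0.383.
Sp2–Sp3: 14/30 sites differ → p ≈ 0.466667, d = −0.75 ln(1 − 0.622223) = 0.730088 ≈ 0.730.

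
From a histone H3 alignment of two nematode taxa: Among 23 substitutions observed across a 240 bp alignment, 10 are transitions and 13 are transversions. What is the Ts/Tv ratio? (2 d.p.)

0.77

R = 10/13 = 0.769230… ≈ 0.77 (to 2 d.p.).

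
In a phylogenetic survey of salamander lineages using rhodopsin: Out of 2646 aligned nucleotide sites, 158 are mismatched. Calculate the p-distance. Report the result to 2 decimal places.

0.06

p = 158/2646 = 0.059712… ≈ 0.06 (to 2 d.p.).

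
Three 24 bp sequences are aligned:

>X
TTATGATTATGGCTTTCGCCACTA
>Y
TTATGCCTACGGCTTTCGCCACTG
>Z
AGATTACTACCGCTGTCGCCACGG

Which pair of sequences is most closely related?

X–Y: 4/24 differ, p = 0.167, d = 0.188.
X–Z: 9/24 differ, p = 0.375, d = 0.520.
Y–Z: 7/24 differ, p = 0.292, d = 0.369.
The smallest distance is between X and Y.

X and Y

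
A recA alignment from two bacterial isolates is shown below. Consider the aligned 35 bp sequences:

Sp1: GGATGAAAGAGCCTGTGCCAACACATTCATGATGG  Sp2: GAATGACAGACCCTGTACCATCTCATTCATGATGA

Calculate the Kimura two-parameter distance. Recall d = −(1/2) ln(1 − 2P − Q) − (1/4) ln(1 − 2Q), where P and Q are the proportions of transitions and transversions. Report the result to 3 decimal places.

Of 35 sites, 3 differences are transitions and 4 are transversions, so P = 3/35 ≈ 0.085714 and Q = 4/35 ≈ 0.114286.
Under the Kimura two-parameter model, d = −½ ln(1 − 2P − Q) − ¼ ln(1 − 2Q).
1 − 2P − Q = 0.714286, giving −½ ln(0.714286) = 0.168236.
1 − 2Q = 0.771428, giving −¼ ln(0.771428) = 0.064878.
d = 0.168236 + 0.064878 = 0.233114.

0.233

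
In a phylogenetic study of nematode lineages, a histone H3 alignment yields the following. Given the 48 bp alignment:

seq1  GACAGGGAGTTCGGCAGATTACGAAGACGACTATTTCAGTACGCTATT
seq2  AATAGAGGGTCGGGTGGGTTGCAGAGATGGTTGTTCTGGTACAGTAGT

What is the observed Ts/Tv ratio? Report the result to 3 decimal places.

Transitions are A↔G and C↔T; transversions are all other mismatches.
Transitions: 19. Transversions: 3.
R = 19/3 = 6.333333… ≈ 6.333 (to 3 d.p.).

6.333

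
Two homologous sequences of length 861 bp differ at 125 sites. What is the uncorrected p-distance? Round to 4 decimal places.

p = 125/861 = 0.145180… ≈ 0.1452 (to 4 d.p.).

0.1452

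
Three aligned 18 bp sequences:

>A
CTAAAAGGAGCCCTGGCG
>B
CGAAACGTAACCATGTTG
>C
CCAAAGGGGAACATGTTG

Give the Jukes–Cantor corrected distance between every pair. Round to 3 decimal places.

A–B: 7/18 sites differ → p ≈ 0.388889, d = −0.75 ln(1 − 0.518519) = 0.548166 ≈ 0.548.
A–C: 8/18 sites differ → p ≈ 0.444444, d = −0.75 ln(1 − 0.592592) = 0.673455 ≈ 0.673.
B–C: 5/18 sites differ → p ≈ 0.277778, d = −0.75 ln(1 − 0.370371) = 0.346968 ≈ 0.347.

d(A,B) = 0.548, d(A,C) = 0.673, d(B,C) = 0.347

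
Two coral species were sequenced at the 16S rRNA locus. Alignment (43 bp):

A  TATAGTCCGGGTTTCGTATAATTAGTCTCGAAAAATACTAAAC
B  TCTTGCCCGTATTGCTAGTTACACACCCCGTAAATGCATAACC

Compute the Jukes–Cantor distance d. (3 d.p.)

The sequences differ at 22 of 43 sites, so p = 22/43 ≈ 0.511628.
d = −(3/4) ln(1 − 4p/3) = −0.75 ln(1 − 0.682171) = −0.75 ln(0.317829)
  = −0.75 × (-1.146242) = 0.859682 substitutions/site.

0.860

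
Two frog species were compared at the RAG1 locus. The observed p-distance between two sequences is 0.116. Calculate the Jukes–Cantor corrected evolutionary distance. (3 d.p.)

d = −(3/4) ln(1 − 4p/3) = −0.75 ln(1 − 0.154667) = −0.75 ln(0.845333)
  = −0.75 × (-0.168025) = 0.126019 substitutions/site.

0.126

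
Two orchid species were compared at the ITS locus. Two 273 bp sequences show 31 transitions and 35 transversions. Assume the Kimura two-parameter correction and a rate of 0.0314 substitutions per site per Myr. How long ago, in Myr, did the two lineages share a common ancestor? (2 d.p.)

P = 31/273 ≈ 0.113553 and Q = 35/273 ≈ 0.128205.
Under the Kimura two-parameter model, d = −½ ln(1 − 2P − Q) − ¼ ln(1 − 2Q).
1 − 2P − Q = 0.644689, giving −½ ln(0.644689) = 0.219494.
1 − 2Q = 0.74359, giving −¼ ln(0.74359) = 0.074066.
d = 0.219494 + 0.074066 = 0.293560.
Under a molecular clock d = 2μt, so t = d/(2μ) = 0.293560 / (2 × 0.0314) = 4.67 Myr.

4.67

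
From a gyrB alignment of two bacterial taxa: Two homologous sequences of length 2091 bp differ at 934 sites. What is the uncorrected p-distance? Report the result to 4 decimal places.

0.4467

p = 934/2091 = 0.446676… ≈ 0.4467 (to 4 d.p.).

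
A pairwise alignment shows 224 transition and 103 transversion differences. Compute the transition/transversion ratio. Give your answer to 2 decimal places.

R = 224/103 = 2.174757… ≈ 2.17 (to 2 d.p.).

2.17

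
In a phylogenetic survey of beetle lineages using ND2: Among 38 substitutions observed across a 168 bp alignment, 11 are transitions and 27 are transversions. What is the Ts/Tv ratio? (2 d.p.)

0.41

R = 11/27 = 0.407407… ≈ 0.41 (to 2 d.p.).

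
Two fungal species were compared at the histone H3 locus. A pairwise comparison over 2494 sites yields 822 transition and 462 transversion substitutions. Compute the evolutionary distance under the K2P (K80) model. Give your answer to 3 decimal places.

1.046

P = 822/2494 ≈ 0.329591 and Q = 462/2494 ≈ 0.185245.
Under the Kimura two-parameter model, d = −½ ln(1 − 2P − Q) − ¼ ln(1 − 2Q).
1 − 2P − Q = 0.155573, giving −½ ln(0.155573) = 0.930320.
1 − 2Q = 0.62951, giving −¼ ln(0.62951) = 0.115703.
d = 0.930320 + 0.115703 = 1.046023.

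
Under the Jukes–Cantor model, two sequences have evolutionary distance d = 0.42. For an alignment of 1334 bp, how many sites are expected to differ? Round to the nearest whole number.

Invert JC69: p = (3/4)(1 − e^(−4d/3)) = 0.75 × (1 − e^(-0.56)) = 0.75 × (1 − 0.571209) = 0.321593.
Expected differing sites = pL ≈ 0.321593 × 1334 = 429.005062 ≈ 429.

429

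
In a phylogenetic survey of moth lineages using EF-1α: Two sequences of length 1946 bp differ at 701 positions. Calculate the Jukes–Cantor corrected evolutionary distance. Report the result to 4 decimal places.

p = 701/1946 ≈ 0.360226.
d = −(3/4) ln(1 − 4p/3) = −0.75 ln(1 − 0.480301) = −0.75 ln(0.519699)
  = −0.75 × (-0.654505) = 0.490879 substitutions/site.

0.4909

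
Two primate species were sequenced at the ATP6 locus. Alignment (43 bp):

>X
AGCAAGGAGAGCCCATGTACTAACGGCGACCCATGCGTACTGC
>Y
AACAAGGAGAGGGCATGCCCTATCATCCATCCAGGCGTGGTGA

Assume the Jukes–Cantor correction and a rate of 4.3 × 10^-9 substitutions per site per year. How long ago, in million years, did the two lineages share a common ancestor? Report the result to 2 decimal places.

The sequences differ at 14 of 43 sites, so p = 14/43 ≈ 0.325581.
d = −(3/4) ln(1 − 4p/3) = −0.75 ln(1 − 0.434108) = −0.75 ln(0.565892)
  = −0.75 × (-0.569352) = 0.427014 substitutions/site.
Under a molecular clock d = 2μt, so t = d/(2μ) = 0.427014 / (2 × 4.3 × 10^-9) = 49.65 million years.

49.65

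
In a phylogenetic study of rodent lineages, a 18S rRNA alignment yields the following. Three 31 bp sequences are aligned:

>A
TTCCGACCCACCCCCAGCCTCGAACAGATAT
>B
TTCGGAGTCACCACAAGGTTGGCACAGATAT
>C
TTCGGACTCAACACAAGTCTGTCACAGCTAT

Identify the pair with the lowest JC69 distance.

A–B: 9/31 differ, p = 0.290, d = 0.367.
A–C: 10/31 differ, p = 0.323, d = 0.422.
B–C: 6/31 differ, p = 0.194, d = 0.224.
The smallest distance is between B and C.

B and C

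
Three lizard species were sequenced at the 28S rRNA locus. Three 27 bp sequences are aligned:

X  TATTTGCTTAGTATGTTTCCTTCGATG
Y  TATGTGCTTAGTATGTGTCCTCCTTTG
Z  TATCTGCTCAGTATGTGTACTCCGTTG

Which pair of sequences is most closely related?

Y and Z

X–Y: 5/27 differ, p = 0.185, d = 0.213.
X–Z: 6/27 differ, p = 0.222, d = 0.264.
Y–Z: 4/27 differ, p = 0.148, d = 0.165.
The smallest distance is between Y and Z.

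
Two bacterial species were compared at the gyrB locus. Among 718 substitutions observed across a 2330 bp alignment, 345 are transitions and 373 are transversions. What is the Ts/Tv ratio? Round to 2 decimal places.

0.92

R = 345/373 = 0.924932… ≈ 0.92 (to 2 d.p.).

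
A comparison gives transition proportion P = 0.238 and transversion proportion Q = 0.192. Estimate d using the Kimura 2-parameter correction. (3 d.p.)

0.672

Under the Kimura two-parameter model, d = −½ ln(1 − 2P − Q) − ¼ ln(1 − 2Q).
1 − 2P − Q = 0.332, giving −½ ln(0.332) = 0.551310.
1 − 2Q = 0.616, giving −¼ ln(0.616) = 0.121127.
d = 0.551310 + 0.121127 = 0.672437.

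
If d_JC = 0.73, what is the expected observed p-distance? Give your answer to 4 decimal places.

p = (3/4)(1 − e^(−4d/3)) = 0.75 × (1 − e^(-0.973333)) = 0.75 × (1 − 0.377822) = 0.466634.

0.4666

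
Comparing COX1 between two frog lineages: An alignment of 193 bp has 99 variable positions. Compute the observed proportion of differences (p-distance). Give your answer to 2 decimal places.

0.51

p = 99/193 = 0.512953… ≈ 0.51 (to 2 d.p.).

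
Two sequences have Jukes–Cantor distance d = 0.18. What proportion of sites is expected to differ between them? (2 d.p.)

p = (3/4)(1 − e^(−4d/3)) = 0.75 × (1 − e^(-0.24)) = 0.75 × (1 − 0.786628) = 0.160029.

0.16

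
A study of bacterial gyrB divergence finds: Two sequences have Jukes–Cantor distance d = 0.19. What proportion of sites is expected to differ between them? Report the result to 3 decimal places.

0.168

p = (3/4)(1 − e^(−4d/3)) = 0.75 × (1 − e^(-0.253333)) = 0.75 × (1 − 0.776209) = 0.167843.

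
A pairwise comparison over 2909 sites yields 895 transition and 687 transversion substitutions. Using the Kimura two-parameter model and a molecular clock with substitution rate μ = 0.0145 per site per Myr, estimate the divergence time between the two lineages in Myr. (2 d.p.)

P = 895/2909 ≈ 0.307666 and Q = 687/2909 ≈ 0.236164.
Under the Kimura two-parameter model, d = −½ ln(1 − 2P − Q) − ¼ ln(1 − 2Q).
1 − 2P − Q = 0.148504, giving −½ ln(0.148504) = 0.953572.
1 − 2Q = 0.527672, giving −¼ ln(0.527672) = 0.159820.
d = 0.953572 + 0.159820 = 1.113392.
Under a molecular clock d = 2μt, so t = d/(2μ) = 1.113392 / (2 × 0.0145) = 38.39 Myr.

38.39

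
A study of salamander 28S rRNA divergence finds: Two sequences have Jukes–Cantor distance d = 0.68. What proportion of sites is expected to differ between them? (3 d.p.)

0.447

p = (3/4)(1 − e^(−4d/3)) = 0.75 × (1 − e^(-0.906667)) = 0.75 × (1 − 0.403868) = 0.447099.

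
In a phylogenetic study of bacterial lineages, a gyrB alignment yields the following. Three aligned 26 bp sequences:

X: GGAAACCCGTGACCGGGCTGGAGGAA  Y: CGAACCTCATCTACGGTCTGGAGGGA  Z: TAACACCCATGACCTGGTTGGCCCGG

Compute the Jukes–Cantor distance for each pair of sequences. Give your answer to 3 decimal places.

X–Y: 9/26 sites differ → p ≈ 0.346154, d = −0.75 ln(1 − 0.461539) = 0.464280 ≈ 0.464.
X–Z: 11/26 sites differ → p ≈ 0.423077, d = −0.75 ln(1 − 0.564103) = 0.622762 ≈ 0.623.
Y–Z: 15/26 sites differ → p ≈ 0.576923, d = −0.75 ln(1 − 0.769231) = 1.099754 ≈ 1.100.

d(X,Y) = 0.464, d(X,Z) = 0.623, d(Y,Z) = 1.100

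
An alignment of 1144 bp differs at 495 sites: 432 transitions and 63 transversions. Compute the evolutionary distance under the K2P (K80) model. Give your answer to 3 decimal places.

0.860

P = 432/1144 ≈ 0.377622 and Q = 63/1144 ≈ 0.05507.
Under the Kimura two-parameter model, d = −½ ln(1 − 2P − Q) − ¼ ln(1 − 2Q).
1 − 2P − Q = 0.189686, giving −½ ln(0.189686) = 0.831193.
1 − 2Q = 0.88986, giving −¼ ln(0.88986) = 0.029173.
d = 0.831193 + 0.029173 = 0.860366.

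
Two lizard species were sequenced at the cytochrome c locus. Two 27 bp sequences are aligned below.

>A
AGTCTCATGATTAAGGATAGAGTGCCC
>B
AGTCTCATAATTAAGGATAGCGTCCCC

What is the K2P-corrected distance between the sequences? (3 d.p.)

Of 27 sites, 1 differences are transitions and 2 are transversions, so P = 1/27 ≈ 0.037037 and Q = 2/27 ≈ 0.074074.
Under the Kimura two-parameter model, d = −½ ln(1 − 2P − Q) − ¼ ln(1 − 2Q).
1 − 2P − Q = 0.851852, giving −½ ln(0.851852) = 0.080171.
1 − 2Q = 0.851852, giving −¼ ln(0.851852) = 0.040086.
d = 0.080171 + 0.040086 = 0.120257.

0.120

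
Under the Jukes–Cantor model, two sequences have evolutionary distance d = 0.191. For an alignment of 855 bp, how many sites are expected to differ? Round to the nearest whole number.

Invert JC69: p = (3/4)(1 − e^(−4d/3)) = 0.75 × (1 − e^(-0.254667)) = 0.75 × (1 − 0.775175) = 0.168619.
Expected differing sites = pL ≈ 0.168619 × 855 = 144.169245 ≈ 144.

144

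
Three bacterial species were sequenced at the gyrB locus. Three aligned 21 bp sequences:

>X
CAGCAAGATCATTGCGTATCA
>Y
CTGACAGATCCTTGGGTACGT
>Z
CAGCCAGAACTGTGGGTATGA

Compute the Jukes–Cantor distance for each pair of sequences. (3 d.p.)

X–Y: 8/21 sites differ → p ≈ 0.380952, d = −0.75 ln(1 − 0.507936) = 0.531860 ≈ 0.532.
X–Z: 6/21 sites differ → p ≈ 0.285714, d = −0.75 ln(1 − 0.380952) = 0.359679 ≈ 0.360.
Y–Z: 7/21 sites differ → p ≈ 0.333333, d = −0.75 ln(1 − 0.444444) = 0.440839 ≈ 0.441.

d(X,Y) = 0.532, d(X,Z) = 0.360, d(Y,Z) = 0.441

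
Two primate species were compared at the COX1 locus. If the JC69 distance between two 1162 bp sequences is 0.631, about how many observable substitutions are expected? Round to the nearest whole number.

496

Invert JC69: p = (3/4)(1 − e^(−4d/3)) = 0.75 × (1 − e^(-0.841333)) = 0.75 × (1 − 0.431135) = 0.426649.
Expected differing sites = pL ≈ 0.426649 × 1162 = 495.766138 ≈ 496.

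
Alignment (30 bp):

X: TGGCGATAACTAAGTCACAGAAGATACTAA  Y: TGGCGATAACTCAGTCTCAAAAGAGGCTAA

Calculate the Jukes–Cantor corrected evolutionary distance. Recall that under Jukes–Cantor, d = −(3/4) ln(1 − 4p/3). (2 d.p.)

The sequences differ at 5 of 30 sites (12, 17, 20, 25, 26), so p = 5/30 ≈ 0.166667.
d = −(3/4) ln(1 − 4p/3) = −0.75 ln(1 − 0.222223) = −0.75 ln(0.777777)
  = −0.75 × (-0.251315) = 0.188486 substitutions/site.

0.19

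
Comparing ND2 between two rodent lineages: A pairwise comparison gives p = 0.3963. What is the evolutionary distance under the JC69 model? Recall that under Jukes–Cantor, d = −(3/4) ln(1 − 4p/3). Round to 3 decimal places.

0.564

d = −(3/4) ln(1 − 4p/3) = −0.75 ln(1 − 0.5284) = −0.75 ln(0.4716)
  = −0.75 × (-0.751624) = 0.563718 substitutions/site.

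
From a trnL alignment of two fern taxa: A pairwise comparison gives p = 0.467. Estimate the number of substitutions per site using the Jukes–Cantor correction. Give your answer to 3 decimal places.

d = −(3/4) ln(1 − 4p/3) = −0.75 ln(1 − 0.622667) = −0.75 ln(0.377333)
  = −0.75 × (-0.974627) = 0.730970 substitutions/site.

0.731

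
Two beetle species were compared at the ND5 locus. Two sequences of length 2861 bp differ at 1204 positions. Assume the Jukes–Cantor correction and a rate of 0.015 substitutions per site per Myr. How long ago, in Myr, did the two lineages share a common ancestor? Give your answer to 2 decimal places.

p = 1204/2861 ≈ 0.420832.
d = −(3/4) ln(1 − 4p/3) = −0.75 ln(1 − 0.561109) = −0.75 ln(0.438891)
  = −0.75 × (-0.823504) = 0.617628 substitutions/site.
Under a molecular clock d = 2μt, so t = d/(2μ) = 0.617628 / (2 × 0.015) = 20.59 Myr.

20.59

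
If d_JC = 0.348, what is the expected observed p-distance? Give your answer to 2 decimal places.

p = (3/4)(1 − e^(−4d/3)) = 0.75 × (1 − e^(-0.464)) = 0.75 × (1 − 0.628764) = 0.278427.

0.28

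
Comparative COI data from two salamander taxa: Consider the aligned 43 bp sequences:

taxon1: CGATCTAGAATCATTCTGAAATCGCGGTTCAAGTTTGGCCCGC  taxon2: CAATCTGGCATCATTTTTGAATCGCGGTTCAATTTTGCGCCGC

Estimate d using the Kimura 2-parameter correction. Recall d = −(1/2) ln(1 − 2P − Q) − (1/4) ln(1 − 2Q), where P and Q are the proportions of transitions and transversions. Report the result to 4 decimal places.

Of 43 sites, 4 differences are transitions and 5 are transversions, so P = 4/43 ≈ 0.093023 and Q = 5/43 ≈ 0.116279.
Under the Kimura two-parameter model, d = −½ ln(1 − 2P − Q) − ¼ ln(1 − 2Q).
1 − 2P − Q = 0.697675, giving −½ ln(0.697675) = 0.180001.
1 − 2Q = 0.767442, giving −¼ ln(0.767442) = 0.066173.
d = 0.180001 + 0.066173 = 0.246174.

0.2462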